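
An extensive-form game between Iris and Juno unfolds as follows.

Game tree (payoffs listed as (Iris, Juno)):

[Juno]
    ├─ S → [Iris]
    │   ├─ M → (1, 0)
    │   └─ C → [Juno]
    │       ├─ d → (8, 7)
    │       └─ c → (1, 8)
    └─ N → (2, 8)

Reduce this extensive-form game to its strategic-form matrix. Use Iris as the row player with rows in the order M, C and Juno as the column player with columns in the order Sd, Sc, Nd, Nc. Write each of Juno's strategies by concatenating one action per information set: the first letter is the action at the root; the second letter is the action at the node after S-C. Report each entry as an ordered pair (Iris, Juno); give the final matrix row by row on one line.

           Sd       Sc       Nd       Nc
   M    (1,0)    (1,0)    (2,8)    (2,8)
   C    (8,7)    (1,8)    (2,8)    (2,8)

M: (1,0) (1,0) (2,8) (2,8) | C: (8,7) (1,8) (2,8) (2,8)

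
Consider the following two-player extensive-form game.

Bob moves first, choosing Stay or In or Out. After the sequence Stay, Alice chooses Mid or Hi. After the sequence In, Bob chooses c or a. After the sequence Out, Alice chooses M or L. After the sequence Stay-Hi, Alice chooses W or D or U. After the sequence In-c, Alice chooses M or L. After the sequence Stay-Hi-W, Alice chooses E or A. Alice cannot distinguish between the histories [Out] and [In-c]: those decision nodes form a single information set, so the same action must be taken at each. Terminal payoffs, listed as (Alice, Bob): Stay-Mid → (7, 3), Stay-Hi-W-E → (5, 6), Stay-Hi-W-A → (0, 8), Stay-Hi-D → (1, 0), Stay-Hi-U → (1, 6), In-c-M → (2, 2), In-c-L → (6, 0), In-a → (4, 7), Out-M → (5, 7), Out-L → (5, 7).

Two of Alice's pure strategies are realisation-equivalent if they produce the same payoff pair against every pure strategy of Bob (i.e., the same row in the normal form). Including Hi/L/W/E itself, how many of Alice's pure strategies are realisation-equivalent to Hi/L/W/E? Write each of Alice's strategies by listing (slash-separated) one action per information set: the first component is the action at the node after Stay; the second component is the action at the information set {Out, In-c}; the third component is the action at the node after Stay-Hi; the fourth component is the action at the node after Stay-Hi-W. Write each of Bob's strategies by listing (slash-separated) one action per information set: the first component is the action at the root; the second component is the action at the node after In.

1

Row for Hi/L/W/E (columns Stay/c, Stay/a, In/c, In/a, Out/c, Out/a): (5,6) (5,6) (6,0) (4,7) (5,7) (5,7).
Every one of Alice's information sets is on the play path for some reply by Bob when Alice follows Hi/L/W/E.
Changing the action at any of them therefore changes at least one column, so only Hi/L/W/E itself gives this row.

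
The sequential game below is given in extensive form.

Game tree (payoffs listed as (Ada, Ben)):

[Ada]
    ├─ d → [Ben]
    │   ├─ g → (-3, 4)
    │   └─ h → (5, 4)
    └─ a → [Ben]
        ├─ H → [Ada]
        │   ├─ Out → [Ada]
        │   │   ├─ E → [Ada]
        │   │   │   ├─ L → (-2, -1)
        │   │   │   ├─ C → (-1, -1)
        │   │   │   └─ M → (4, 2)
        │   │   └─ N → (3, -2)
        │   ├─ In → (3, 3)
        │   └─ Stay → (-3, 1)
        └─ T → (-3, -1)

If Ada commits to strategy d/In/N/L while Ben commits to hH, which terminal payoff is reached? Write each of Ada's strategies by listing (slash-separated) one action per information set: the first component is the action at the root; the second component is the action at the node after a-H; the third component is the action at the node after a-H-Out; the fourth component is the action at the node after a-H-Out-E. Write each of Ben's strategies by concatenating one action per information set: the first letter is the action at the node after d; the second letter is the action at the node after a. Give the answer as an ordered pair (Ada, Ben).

(5, 4)

Trace the play path from the root:
  Ada plays d
  Ben plays h at [d]
→ terminal payoff (5, 4).
(Ada's choice at the node after a-H is never reached on this path, so it doesn't affect the outcome.)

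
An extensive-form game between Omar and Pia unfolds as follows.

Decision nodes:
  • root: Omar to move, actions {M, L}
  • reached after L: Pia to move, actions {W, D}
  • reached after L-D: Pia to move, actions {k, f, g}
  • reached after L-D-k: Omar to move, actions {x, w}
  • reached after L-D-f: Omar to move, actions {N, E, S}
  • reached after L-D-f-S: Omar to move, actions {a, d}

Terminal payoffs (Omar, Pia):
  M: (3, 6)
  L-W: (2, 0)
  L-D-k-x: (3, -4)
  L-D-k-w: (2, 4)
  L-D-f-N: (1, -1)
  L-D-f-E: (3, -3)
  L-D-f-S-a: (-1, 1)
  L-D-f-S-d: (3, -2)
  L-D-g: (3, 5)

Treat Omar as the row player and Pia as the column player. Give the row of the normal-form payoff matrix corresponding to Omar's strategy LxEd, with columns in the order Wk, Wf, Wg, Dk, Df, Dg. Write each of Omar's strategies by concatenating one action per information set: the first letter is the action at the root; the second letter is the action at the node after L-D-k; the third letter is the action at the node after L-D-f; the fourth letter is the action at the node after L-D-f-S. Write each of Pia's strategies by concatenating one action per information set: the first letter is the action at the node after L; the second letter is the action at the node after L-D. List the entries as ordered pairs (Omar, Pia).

vs Wk: Omar plays L → Pia plays W at [L] → (2, 0)
vs Wf: Omar plays L → Pia plays W at [L] → (2, 0)
vs Wg: Omar plays L → Pia plays W at [L] → (2, 0)
vs Dk: Omar plays L → Pia plays D at [L] → Pia plays k at [L-D] → Omar plays x at [L-D-k] → (3, -4)
vs Df: Omar plays L → Pia plays D at [L] → Pia plays f at [L-D] → Omar plays E at [L-D-f] → (3, -3)
vs Dg: Omar plays L → Pia plays D at [L] → Pia plays g at [L-D] → (3, 5)

(2,0) (2,0) (2,0) (3,-4) (3,-3) (3,5)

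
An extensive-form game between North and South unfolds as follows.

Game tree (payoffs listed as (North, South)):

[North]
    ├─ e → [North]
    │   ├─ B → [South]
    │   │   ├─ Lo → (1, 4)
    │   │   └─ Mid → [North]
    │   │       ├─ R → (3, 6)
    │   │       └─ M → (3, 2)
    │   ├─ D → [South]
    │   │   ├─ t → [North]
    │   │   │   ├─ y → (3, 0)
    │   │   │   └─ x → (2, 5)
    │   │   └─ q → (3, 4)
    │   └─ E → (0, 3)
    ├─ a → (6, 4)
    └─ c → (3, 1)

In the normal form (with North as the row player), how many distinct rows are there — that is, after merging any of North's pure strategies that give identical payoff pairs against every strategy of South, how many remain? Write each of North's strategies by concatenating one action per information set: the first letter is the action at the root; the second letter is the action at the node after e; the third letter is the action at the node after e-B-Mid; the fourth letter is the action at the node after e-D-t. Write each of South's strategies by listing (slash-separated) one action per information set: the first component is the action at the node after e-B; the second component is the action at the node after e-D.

North has 36 pure strategies: eBRy, eBRx, eBMy, eBMx, eDRy, eDRx, eDMy, eDMx, eERy, eERx, eEMy, eEMx, aBRy, aBRx, aBMy, aBMx, aDRy, aDRx, aDMy, aDMx, aERy, aERx, aEMy, aEMx, cBRy, cBRx, cBMy, cBMx, cDRy, cDRx, cDMy, cDMx, cERy, cERx, cEMy, cEMx. Columns: Lo/t, Lo/q, Mid/t, Mid/q.
{eBRy, eBRx} → row (1,4) (1,4) (3,6) (3,6)
{eBMy, eBMx} → row (1,4) (1,4) (3,2) (3,2)
{eDRy, eDMy} → row (3,0) (3,4) (3,0) (3,4)
{eDRx, eDMx} → row (2,5) (3,4) (2,5) (3,4)
{eERy, eERx, eEMy, eEMx} → row (0,3) (0,3) (0,3) (0,3)
{aBRy, aBRx, aBMy, aBMx, aDRy, aDRx, aDMy, aDMx, aERy, aERx, aEMy, aEMx} → row (6,4) (6,4) (6,4) (6,4)
{cBRy, cBRx, cBMy, cBMx, cDRy, cDRx, cDMy, cDMx, cERy, cERx, cEMy, cEMx} → row (3,1) (3,1) (3,1) (3,1)
That's 7 distinct rows out of 36 strategies.

7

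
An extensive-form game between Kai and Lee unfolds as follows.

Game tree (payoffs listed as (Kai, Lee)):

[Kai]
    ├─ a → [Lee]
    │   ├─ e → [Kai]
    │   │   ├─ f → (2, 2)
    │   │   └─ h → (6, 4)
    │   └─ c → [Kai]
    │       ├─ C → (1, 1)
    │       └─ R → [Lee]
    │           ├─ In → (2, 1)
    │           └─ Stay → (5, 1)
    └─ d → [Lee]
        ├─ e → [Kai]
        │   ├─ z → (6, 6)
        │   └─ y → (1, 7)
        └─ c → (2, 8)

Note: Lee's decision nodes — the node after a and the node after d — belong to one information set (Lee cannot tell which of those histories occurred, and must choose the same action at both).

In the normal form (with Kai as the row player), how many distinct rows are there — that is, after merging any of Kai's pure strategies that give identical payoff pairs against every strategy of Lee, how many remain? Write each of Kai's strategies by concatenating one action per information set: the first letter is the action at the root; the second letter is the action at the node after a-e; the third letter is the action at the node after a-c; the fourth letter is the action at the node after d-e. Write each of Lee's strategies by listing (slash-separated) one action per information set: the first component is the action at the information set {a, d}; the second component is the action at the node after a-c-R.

Kai has 16 pure strategies: afCz, afCy, afRz, afRy, ahCz, ahCy, ahRz, ahRy, dfCz, dfCy, dfRz, dfRy, dhCz, dhCy, dhRz, dhRy. Columns: e/In, e/Stay, c/In, c/Stay.
{afCz, afCy} → row (2,2) (2,2) (1,1) (1,1)
{afRz, afRy} → row (2,2) (2,2) (2,1) (5,1)
{ahCz, ahCy} → row (6,4) (6,4) (1,1) (1,1)
{ahRz, ahRy} → row (6,4) (6,4) (2,1) (5,1)
{dfCz, dfRz, dhCz, dhRz} → row (6,6) (6,6) (2,8) (2,8)
{dfCy, dfRy, dhCy, dhRy} → row (1,7) (1,7) (2,8) (2,8)
That's 6 distinct rows out of 16 strategies.

6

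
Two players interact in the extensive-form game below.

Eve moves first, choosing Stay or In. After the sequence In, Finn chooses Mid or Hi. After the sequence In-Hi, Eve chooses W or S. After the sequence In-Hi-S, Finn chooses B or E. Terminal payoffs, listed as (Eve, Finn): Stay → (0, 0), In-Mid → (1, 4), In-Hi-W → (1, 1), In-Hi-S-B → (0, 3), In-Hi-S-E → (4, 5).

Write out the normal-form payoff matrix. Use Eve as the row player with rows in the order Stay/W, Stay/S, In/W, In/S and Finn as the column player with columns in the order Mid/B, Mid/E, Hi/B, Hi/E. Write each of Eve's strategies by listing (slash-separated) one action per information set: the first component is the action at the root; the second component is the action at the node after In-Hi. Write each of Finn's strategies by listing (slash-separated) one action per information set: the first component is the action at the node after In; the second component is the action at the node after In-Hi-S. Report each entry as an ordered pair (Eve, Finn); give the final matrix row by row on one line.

Stay/W: (0,0) (0,0) (0,0) (0,0) | Stay/S: (0,0) (0,0) (0,0) (0,0) | In/W: (1,4) (1,4) (1,1) (1,1) | In/S: (1,4) (1,4) (0,3) (4,5)

          Mid/B    Mid/E     Hi/B     Hi/E
Stay/W    (0,0)    (0,0)    (0,0)    (0,0)
Stay/S    (0,0)    (0,0)    (0,0)    (0,0)
  In/W    (1,4)    (1,4)    (1,1)    (1,1)
  In/S    (1,4)    (1,4)    (0,3)    (4,5)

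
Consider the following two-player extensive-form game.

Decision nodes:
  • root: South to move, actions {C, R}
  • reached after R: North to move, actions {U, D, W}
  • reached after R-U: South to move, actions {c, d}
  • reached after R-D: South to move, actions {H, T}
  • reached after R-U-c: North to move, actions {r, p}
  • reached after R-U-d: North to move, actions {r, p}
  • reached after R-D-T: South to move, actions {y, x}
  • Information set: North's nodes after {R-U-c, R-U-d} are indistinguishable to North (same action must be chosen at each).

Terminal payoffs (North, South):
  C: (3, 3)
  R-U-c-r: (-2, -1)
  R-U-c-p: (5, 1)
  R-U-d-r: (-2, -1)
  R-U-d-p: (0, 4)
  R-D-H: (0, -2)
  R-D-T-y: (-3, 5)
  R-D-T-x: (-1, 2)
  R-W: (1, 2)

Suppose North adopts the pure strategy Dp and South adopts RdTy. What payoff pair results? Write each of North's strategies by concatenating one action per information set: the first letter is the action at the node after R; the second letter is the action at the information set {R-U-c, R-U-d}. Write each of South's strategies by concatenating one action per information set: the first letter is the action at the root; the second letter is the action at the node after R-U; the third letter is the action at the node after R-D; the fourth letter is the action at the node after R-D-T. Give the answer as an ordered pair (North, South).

(-3, 5)

Trace the play path from the root:
  South plays R
  North plays D at [R]
  South plays T at [R-D]
  South plays y at [R-D-T]
→ terminal payoff (-3, 5).
(North's choice at the information set {R-U-c, R-U-d} is never reached on this path, so it doesn't affect the outcome.)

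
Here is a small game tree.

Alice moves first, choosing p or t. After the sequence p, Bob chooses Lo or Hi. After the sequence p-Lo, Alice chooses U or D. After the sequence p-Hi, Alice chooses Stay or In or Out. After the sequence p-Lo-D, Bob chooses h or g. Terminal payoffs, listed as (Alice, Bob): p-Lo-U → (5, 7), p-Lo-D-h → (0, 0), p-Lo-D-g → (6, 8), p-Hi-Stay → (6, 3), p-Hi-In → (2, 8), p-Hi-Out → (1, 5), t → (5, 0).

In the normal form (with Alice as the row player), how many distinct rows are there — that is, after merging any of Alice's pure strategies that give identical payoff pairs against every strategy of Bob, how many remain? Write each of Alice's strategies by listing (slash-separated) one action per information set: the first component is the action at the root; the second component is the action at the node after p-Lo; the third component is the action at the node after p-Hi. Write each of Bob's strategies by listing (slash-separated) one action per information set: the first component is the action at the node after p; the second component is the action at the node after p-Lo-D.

Alice has 12 pure strategies: p/U/Stay, p/U/In, p/U/Out, p/D/Stay, p/D/In, p/D/Out, t/U/Stay, t/U/In, t/U/Out, t/D/Stay, t/D/In, t/D/Out. Columns: Lo/h, Lo/g, Hi/h, Hi/g.
{p/U/Stay} → row (5,7) (5,7) (6,3) (6,3)
{p/U/In} → row (5,7) (5,7) (2,8) (2,8)
{p/U/Out} → row (5,7) (5,7) (1,5) (1,5)
{p/D/Stay} → row (0,0) (6,8) (6,3) (6,3)
{p/D/In} → row (0,0) (6,8) (2,8) (2,8)
{p/D/Out} → row (0,0) (6,8) (1,5) (1,5)
{t/U/Stay, t/U/In, t/U/Out, t/D/Stay, t/D/In, t/D/Out} → row (5,0) (5,0) (5,0) (5,0)
That's 7 distinct rows out of 12 strategies.

7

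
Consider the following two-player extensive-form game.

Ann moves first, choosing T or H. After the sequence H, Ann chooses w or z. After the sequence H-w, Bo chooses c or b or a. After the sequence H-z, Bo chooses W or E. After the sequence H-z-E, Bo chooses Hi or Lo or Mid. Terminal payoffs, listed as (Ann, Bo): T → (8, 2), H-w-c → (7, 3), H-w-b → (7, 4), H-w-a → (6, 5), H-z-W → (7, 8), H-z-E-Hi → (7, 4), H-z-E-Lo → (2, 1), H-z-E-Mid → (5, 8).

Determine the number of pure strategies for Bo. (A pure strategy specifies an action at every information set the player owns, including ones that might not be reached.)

18

Bo owns the node after H-w with actions {c, b, a} — three choices.
Bo owns the node after H-z with actions {W, E} — two choices.
Bo owns the node after H-z-E with actions {Hi, Lo, Mid} — three choices.
A pure strategy fixes one action at each information set independently, so the count is the product 3 × 2 × 3 = 18.
(For reference, Ann has 4 pure strategies, giving a 18×4 normal-form matrix.)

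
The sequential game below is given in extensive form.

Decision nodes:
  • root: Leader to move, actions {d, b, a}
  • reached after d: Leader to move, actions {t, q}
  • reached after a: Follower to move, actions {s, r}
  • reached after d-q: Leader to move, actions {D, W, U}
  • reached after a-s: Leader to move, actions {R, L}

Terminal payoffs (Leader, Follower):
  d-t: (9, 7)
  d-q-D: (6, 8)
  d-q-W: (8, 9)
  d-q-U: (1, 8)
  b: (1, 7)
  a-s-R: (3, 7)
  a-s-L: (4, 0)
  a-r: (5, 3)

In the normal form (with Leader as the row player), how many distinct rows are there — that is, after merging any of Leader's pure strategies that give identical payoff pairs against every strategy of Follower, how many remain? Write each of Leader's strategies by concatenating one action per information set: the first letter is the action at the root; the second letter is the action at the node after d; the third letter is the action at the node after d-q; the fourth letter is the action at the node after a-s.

Leader has 36 pure strategies: dtDR, dtDL, dtWR, dtWL, dtUR, dtUL, dqDR, dqDL, dqWR, dqWL, dqUR, dqUL, btDR, btDL, btWR, btWL, btUR, btUL, bqDR, bqDL, bqWR, bqWL, bqUR, bqUL, atDR, atDL, atWR, atWL, atUR, atUL, aqDR, aqDL, aqWR, aqWL, aqUR, aqUL. Columns: s, r.
{dtDR, dtDL, dtWR, dtWL, dtUR, dtUL} → row (9,7) (9,7)
{dqDR, dqDL} → row (6,8) (6,8)
{dqWR, dqWL} → row (8,9) (8,9)
{dqUR, dqUL} → row (1,8) (1,8)
{btDR, btDL, btWR, btWL, btUR, btUL, bqDR, bqDL, bqWR, bqWL, bqUR, bqUL} → row (1,7) (1,7)
{atDR, atWR, atUR, aqDR, aqWR, aqUR} → row (3,7) (5,3)
{atDL, atWL, atUL, aqDL, aqWL, aqUL} → row (4,0) (5,3)
That's 7 distinct rows out of 36 strategies.

7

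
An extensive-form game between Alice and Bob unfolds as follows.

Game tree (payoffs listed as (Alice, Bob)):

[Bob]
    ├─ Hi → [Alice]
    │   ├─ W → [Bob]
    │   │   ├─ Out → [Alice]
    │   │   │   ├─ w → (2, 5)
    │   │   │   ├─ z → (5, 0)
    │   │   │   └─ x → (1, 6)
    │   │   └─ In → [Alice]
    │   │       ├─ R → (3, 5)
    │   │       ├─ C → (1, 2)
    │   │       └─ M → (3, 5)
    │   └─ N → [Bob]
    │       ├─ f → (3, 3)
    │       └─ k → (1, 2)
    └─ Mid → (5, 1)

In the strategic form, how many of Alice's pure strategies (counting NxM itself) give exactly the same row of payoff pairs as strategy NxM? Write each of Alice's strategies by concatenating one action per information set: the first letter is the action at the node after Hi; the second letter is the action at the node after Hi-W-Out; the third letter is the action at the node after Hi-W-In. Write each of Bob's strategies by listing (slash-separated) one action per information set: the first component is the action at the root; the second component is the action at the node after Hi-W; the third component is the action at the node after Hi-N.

9

Row for NxM (columns Hi/Out/f, Hi/Out/k, Hi/In/f, Hi/In/k, Mid/Out/f, Mid/Out/k, Mid/In/f, Mid/In/k): (3,3) (1,2) (3,3) (1,2) (5,1) (5,1) (5,1) (5,1).
Under NxM, Alice's choice at the node after Hi-W-Out and at the node after Hi-W-In can never be reached regardless of what Bob does, so varying those choices leaves every outcome unchanged.
Holding the reachable choices fixed and varying the unreachable ones freely already gives 3 × 3 = 9 equivalent strategies.
No other strategy reproduces this row, so those 9 are the full class: NwR, NwC, NwM, NzR, NzC, NzM, NxR, NxC, NxM.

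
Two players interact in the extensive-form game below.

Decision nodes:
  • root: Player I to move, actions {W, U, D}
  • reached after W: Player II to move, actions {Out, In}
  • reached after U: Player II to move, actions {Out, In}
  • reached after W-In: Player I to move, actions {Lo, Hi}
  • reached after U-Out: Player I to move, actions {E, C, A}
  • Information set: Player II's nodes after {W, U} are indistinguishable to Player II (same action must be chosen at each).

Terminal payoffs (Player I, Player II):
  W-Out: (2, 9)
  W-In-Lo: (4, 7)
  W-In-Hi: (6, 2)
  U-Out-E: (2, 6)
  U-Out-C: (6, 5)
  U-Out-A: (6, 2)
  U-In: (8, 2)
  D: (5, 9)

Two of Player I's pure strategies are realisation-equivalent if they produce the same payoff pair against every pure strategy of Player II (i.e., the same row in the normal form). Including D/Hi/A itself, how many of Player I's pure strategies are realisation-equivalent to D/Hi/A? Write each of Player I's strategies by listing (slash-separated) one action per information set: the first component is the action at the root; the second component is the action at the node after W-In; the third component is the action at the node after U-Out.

Row for D/Hi/A (columns Out, In): (5,9) (5,9).
Under D/Hi/A, Player I's choice at the node after W-In and at the node after U-Out can never be reached regardless of what Player II does, so varying those choices leaves every outcome unchanged.
Holding the reachable choices fixed and varying the unreachable ones freely already gives 2 × 3 = 6 equivalent strategies.
No other strategy reproduces this row, so those 6 are the full class: D/Lo/E, D/Lo/C, D/Lo/A, D/Hi/E, D/Hi/C, D/Hi/A.

6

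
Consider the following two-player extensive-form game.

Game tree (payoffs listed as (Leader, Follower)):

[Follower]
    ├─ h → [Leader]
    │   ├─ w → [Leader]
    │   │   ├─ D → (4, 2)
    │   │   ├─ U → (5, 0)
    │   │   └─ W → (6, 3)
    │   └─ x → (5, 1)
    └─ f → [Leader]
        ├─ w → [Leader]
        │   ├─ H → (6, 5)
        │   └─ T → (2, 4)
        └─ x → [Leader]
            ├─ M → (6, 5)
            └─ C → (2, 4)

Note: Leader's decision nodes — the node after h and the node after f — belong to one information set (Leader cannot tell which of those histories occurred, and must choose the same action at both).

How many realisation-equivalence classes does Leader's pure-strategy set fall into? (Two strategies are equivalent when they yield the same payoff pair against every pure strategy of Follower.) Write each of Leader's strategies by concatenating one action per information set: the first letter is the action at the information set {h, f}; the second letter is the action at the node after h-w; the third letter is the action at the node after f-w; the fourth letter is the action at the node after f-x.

Leader has 24 pure strategies: wDHM, wDHC, wDTM, wDTC, wUHM, wUHC, wUTM, wUTC, wWHM, wWHC, wWTM, wWTC, xDHM, xDHC, xDTM, xDTC, xUHM, xUHC, xUTM, xUTC, xWHM, xWHC, xWTM, xWTC. Columns: h, f.
{wDHM, wDHC} → row (4,2) (6,5)
{wDTM, wDTC} → row (4,2) (2,4)
{wUHM, wUHC} → row (5,0) (6,5)
{wUTM, wUTC} → row (5,0) (2,4)
{wWHM, wWHC} → row (6,3) (6,5)
{wWTM, wWTC} → row (6,3) (2,4)
{xDHM, xDTM, xUHM, xUTM, xWHM, xWTM} → row (5,1) (6,5)
{xDHC, xDTC, xUHC, xUTC, xWHC, xWTC} → row (5,1) (2,4)
That's 8 distinct rows out of 24 strategies.

8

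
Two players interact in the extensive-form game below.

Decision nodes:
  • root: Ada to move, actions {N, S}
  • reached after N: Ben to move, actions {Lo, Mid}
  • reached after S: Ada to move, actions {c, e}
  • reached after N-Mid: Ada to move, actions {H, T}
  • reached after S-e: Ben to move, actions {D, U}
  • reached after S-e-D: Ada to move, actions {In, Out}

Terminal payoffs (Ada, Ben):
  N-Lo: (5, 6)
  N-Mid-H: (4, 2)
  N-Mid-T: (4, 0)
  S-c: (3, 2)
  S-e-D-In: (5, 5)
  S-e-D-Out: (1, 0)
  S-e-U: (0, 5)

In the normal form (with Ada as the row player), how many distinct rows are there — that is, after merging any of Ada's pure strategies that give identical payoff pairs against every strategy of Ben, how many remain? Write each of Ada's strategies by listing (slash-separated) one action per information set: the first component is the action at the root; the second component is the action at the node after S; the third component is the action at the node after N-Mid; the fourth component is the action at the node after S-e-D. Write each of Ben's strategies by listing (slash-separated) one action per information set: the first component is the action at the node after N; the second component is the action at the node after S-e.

Ada has 16 pure strategies: N/c/H/In, N/c/H/Out, N/c/T/In, N/c/T/Out, N/e/H/In, N/e/H/Out, N/e/T/In, N/e/T/Out, S/c/H/In, S/c/H/Out, S/c/T/In, S/c/T/Out, S/e/H/In, S/e/H/Out, S/e/T/In, S/e/T/Out. Columns: Lo/D, Lo/U, Mid/D, Mid/U.
{N/c/H/In, N/c/H/Out, N/e/H/In, N/e/H/Out} → row (5,6) (5,6) (4,2) (4,2)
{N/c/T/In, N/c/T/Out, N/e/T/In, N/e/T/Out} → row (5,6) (5,6) (4,0) (4,0)
{S/c/H/In, S/c/H/Out, S/c/T/In, S/c/T/Out} → row (3,2) (3,2) (3,2) (3,2)
{S/e/H/In, S/e/T/In} → row (5,5) (0,5) (5,5) (0,5)
{S/e/H/Out, S/e/T/Out} → row (1,0) (0,5) (1,0) (0,5)
That's 5 distinct rows out of 16 strategies.

5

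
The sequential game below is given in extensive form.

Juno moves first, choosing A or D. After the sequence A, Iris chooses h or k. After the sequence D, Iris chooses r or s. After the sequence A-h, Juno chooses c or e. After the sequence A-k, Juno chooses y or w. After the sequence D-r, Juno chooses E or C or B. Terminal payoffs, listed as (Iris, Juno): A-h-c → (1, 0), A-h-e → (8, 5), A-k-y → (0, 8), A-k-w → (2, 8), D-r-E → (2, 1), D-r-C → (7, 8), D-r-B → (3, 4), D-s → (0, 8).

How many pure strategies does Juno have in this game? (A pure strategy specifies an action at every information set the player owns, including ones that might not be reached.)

Juno owns the root with actions {A, D} — two choices.
Juno owns the node after A-h with actions {c, e} — two choices.
Juno owns the node after A-k with actions {y, w} — two choices.
Juno owns the node after D-r with actions {E, C, B} — three choices.
A pure strategy fixes one action at each information set independently, so the count is the product 2 × 2 × 2 × 3 = 24.

24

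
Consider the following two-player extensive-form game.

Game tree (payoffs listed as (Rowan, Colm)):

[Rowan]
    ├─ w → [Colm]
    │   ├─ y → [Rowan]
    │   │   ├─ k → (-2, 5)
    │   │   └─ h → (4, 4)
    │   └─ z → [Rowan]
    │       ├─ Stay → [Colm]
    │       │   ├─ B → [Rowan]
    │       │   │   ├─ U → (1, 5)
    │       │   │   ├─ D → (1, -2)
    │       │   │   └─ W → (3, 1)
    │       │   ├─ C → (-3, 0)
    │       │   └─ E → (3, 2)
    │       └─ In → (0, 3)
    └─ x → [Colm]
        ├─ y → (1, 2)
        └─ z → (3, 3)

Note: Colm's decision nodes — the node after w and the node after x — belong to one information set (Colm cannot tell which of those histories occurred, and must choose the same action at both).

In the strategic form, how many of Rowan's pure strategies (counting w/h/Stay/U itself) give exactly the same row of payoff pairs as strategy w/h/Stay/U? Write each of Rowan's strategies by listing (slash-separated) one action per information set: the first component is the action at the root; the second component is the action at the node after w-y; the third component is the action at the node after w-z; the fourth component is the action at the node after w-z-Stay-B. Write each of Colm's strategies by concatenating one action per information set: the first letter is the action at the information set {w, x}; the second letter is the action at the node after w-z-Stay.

1

Row for w/h/Stay/U (columns yB, yC, yE, zB, zC, zE): (4,4) (4,4) (4,4) (1,5) (-3,0) (3,2).
Every one of Rowan's information sets is on the play path for some reply by Colm when Rowan follows w/h/Stay/U.
Changing the action at any of them therefore changes at least one column, so only w/h/Stay/U itself gives this row.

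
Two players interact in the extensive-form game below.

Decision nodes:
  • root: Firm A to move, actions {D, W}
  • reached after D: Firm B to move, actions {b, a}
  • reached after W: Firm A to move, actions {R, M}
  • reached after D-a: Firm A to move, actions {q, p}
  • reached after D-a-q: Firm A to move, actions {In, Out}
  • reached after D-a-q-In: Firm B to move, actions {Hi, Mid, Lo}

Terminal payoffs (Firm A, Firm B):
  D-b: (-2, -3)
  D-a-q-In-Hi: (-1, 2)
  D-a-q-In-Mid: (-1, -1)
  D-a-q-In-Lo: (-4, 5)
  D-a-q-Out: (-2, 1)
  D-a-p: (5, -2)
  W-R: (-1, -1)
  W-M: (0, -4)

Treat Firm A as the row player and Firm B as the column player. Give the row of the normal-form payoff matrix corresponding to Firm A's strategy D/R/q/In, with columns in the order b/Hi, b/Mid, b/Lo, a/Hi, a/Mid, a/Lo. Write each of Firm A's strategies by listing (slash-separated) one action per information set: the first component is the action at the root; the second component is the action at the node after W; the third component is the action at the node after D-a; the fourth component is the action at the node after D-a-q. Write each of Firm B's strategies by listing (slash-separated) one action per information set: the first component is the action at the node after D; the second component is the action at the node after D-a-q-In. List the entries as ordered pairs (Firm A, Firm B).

vs b/Hi: Firm A plays D → Firm B plays b at [D] → (-2, -3)
vs b/Mid: Firm A plays D → Firm B plays b at [D] → (-2, -3)
vs b/Lo: Firm A plays D → Firm B plays b at [D] → (-2, -3)
vs a/Hi: Firm A plays D → Firm B plays a at [D] → Firm A plays q at [D-a] → Firm A plays In at [D-a-q] → Firm B plays Hi at [D-a-q-In] → (-1, 2)
vs a/Mid: Firm A plays D → Firm B plays a at [D] → Firm A plays q at [D-a] → Firm A plays In at [D-a-q] → Firm B plays Mid at [D-a-q-In] → (-1, -1)
vs a/Lo: Firm A plays D → Firm B plays a at [D] → Firm A plays q at [D-a] → Firm A plays In at [D-a-q] → Firm B plays Lo at [D-a-q-In] → (-4, 5)

(-2,-3) (-2,-3) (-2,-3) (-1,2) (-1,-1) (-4,5)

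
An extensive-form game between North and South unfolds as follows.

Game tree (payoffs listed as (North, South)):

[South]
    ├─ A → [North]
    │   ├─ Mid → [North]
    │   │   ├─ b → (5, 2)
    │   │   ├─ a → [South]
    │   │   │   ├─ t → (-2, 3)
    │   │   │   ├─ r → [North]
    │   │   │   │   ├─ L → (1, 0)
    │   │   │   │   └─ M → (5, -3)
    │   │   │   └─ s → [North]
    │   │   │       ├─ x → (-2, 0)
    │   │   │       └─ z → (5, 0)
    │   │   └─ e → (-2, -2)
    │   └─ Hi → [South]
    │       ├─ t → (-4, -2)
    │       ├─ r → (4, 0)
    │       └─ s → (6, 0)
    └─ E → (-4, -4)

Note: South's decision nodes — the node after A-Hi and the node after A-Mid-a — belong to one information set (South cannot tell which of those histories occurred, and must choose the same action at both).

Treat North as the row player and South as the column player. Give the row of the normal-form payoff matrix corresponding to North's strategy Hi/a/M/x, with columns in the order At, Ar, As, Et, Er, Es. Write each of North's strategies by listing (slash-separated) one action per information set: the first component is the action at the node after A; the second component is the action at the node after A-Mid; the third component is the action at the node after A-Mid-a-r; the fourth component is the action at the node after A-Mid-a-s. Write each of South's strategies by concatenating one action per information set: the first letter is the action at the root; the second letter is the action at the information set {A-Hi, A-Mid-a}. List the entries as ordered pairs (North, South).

vs At: South plays A → North plays Hi at [A] → South plays t at [A-Hi] → (-4, -2)
vs Ar: South plays A → North plays Hi at [A] → South plays r at [A-Hi] → (4, 0)
vs As: South plays A → North plays Hi at [A] → South plays s at [A-Hi] → (6, 0)
vs Et: South plays E → (-4, -4)
vs Er: South plays E → (-4, -4)
vs Es: South plays E → (-4, -4)

(-4,-2) (4,0) (6,0) (-4,-4) (-4,-4) (-4,-4)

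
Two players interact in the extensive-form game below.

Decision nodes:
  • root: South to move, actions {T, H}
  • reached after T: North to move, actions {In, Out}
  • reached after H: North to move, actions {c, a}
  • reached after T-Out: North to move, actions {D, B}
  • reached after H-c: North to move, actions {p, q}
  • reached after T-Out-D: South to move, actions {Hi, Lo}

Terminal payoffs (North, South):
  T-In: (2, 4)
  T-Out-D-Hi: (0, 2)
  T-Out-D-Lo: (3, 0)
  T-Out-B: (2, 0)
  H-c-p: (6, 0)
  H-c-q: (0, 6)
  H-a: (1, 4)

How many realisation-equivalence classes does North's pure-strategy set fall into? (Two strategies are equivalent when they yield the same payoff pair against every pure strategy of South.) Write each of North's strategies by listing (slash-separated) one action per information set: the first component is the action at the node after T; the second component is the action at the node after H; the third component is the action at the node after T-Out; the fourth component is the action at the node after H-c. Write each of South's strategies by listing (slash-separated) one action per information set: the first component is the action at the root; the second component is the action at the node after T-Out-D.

9

North has 16 pure strategies: In/c/D/p, In/c/D/q, In/c/B/p, In/c/B/q, In/a/D/p, In/a/D/q, In/a/B/p, In/a/B/q, Out/c/D/p, Out/c/D/q, Out/c/B/p, Out/c/B/q, Out/a/D/p, Out/a/D/q, Out/a/B/p, Out/a/B/q. Columns: T/Hi, T/Lo, H/Hi, H/Lo.
{In/c/D/p, In/c/B/p} → row (2,4) (2,4) (6,0) (6,0)
{In/c/D/q, In/c/B/q} → row (2,4) (2,4) (0,6) (0,6)
{In/a/D/p, In/a/D/q, In/a/B/p, In/a/B/q} → row (2,4) (2,4) (1,4) (1,4)
{Out/c/D/p} → row (0,2) (3,0) (6,0) (6,0)
{Out/c/D/q} → row (0,2) (3,0) (0,6) (0,6)
{Out/c/B/p} → row (2,0) (2,0) (6,0) (6,0)
{Out/c/B/q} → row (2,0) (2,0) (0,6) (0,6)
{Out/a/D/p, Out/a/D/q} → row (0,2) (3,0) (1,4) (1,4)
{Out/a/B/p, Out/a/B/q} → row (2,0) (2,0) (1,4) (1,4)
That's 9 distinct rows out of 16 strategies.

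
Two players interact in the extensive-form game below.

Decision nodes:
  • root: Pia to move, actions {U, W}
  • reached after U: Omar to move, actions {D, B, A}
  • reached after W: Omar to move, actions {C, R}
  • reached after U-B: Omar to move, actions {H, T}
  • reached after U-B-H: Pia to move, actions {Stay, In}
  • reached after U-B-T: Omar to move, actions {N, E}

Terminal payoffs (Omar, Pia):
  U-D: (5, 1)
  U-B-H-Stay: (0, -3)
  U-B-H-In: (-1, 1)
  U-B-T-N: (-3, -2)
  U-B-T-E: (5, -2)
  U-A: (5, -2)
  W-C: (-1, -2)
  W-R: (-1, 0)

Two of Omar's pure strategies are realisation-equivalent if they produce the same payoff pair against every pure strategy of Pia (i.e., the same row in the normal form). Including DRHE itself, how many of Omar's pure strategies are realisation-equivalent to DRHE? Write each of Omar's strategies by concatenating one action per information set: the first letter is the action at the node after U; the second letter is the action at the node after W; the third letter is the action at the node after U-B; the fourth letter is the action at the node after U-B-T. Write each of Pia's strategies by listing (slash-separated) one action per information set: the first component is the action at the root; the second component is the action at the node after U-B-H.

4

Row for DRHE (columns U/Stay, U/In, W/Stay, W/In): (5,1) (5,1) (-1,0) (-1,0).
Under DRHE, Omar's choice at the node after U-B and at the node after U-B-T can never be reached regardless of what Pia does, so varying those choices leaves every outcome unchanged.
Holding the reachable choices fixed and varying the unreachable ones freely already gives 2 × 2 = 4 equivalent strategies.
No other strategy reproduces this row, so those 4 are the full class: DRHN, DRHE, DRTN, DRTE.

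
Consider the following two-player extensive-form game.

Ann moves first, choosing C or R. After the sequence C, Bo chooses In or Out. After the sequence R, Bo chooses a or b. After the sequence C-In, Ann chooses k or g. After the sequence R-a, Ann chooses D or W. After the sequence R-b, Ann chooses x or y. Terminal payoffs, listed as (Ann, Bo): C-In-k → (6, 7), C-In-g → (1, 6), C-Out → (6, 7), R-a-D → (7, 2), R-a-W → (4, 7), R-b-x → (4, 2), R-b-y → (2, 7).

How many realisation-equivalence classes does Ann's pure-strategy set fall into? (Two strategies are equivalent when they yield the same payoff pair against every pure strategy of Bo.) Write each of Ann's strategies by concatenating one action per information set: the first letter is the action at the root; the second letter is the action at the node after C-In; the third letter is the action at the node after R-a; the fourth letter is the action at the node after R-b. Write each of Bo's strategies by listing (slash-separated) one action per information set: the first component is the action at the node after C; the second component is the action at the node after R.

6

Ann has 16 pure strategies: CkDx, CkDy, CkWx, CkWy, CgDx, CgDy, CgWx, CgWy, RkDx, RkDy, RkWx, RkWy, RgDx, RgDy, RgWx, RgWy. Columns: In/a, In/b, Out/a, Out/b.
{CkDx, CkDy, CkWx, CkWy} → row (6,7) (6,7) (6,7) (6,7)
{CgDx, CgDy, CgWx, CgWy} → row (1,6) (1,6) (6,7) (6,7)
{RkDx, RgDx} → row (7,2) (4,2) (7,2) (4,2)
{RkDy, RgDy} → row (7,2) (2,7) (7,2) (2,7)
{RkWx, RgWx} → row (4,7) (4,2) (4,7) (4,2)
{RkWy, RgWy} → row (4,7) (2,7) (4,7) (2,7)
That's 6 distinct rows out of 16 strategies.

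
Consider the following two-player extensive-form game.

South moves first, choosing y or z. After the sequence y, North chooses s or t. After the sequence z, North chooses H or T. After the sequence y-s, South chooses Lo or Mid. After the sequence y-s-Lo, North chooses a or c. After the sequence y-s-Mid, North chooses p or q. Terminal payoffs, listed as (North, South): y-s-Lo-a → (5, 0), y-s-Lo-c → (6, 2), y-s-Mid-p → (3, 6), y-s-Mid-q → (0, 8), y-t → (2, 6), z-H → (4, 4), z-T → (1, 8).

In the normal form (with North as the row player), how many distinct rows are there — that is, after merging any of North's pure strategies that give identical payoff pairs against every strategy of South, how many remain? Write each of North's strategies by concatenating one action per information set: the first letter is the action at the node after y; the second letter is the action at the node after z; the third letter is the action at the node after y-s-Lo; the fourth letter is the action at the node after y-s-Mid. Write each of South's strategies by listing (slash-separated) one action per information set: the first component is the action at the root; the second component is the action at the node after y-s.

North has 16 pure strategies: sHap, sHaq, sHcp, sHcq, sTap, sTaq, sTcp, sTcq, tHap, tHaq, tHcp, tHcq, tTap, tTaq, tTcp, tTcq. Columns: y/Lo, y/Mid, z/Lo, z/Mid.
{sHap} → row (5,0) (3,6) (4,4) (4,4)
{sHaq} → row (5,0) (0,8) (4,4) (4,4)
{sHcp} → row (6,2) (3,6) (4,4) (4,4)
{sHcq} → row (6,2) (0,8) (4,4) (4,4)
{sTap} → row (5,0) (3,6) (1,8) (1,8)
{sTaq} → row (5,0) (0,8) (1,8) (1,8)
{sTcp} → row (6,2) (3,6) (1,8) (1,8)
{sTcq} → row (6,2) (0,8) (1,8) (1,8)
{tHap, tHaq, tHcp, tHcq} → row (2,6) (2,6) (4,4) (4,4)
{tTap, tTaq, tTcp, tTcq} → row (2,6) (2,6) (1,8) (1,8)
That's 10 distinct rows out of 16 strategies.

10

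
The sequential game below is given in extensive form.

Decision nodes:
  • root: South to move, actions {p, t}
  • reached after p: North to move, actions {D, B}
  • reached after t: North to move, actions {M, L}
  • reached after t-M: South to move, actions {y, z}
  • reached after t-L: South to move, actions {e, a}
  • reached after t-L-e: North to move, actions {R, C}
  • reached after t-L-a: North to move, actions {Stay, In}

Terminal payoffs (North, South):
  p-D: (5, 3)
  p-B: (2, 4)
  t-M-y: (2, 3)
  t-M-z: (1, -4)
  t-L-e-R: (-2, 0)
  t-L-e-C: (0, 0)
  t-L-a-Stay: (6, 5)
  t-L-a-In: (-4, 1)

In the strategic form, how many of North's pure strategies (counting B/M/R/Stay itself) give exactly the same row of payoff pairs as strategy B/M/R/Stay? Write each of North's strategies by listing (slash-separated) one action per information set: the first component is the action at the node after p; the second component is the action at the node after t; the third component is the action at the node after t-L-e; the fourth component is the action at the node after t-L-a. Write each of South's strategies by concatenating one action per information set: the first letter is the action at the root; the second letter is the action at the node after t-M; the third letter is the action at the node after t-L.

4

Row for B/M/R/Stay (columns pye, pya, pze, pza, tye, tya, tze, tza): (2,4) (2,4) (2,4) (2,4) (2,3) (2,3) (1,-4) (1,-4).
Under B/M/R/Stay, North's choice at the node after t-L-e and at the node after t-L-a can never be reached regardless of what South does, so varying those choices leaves every outcome unchanged.
Holding the reachable choices fixed and varying the unreachable ones freely already gives 2 × 2 = 4 equivalent strategies.
No other strategy reproduces this row, so those 4 are the full class: B/M/R/Stay, B/M/R/In, B/M/C/Stay, B/M/C/In.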